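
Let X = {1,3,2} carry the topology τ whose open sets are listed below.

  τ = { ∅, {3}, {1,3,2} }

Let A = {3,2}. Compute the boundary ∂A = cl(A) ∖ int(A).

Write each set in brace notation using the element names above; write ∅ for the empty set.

open subsets of A: ∅, {3}; so int(A) = {3}
closure: X∖int(X∖A) = X∖∅ = {1,3,2}
∂A = {1,3,2} minus {3} = {1,2}

{1,2}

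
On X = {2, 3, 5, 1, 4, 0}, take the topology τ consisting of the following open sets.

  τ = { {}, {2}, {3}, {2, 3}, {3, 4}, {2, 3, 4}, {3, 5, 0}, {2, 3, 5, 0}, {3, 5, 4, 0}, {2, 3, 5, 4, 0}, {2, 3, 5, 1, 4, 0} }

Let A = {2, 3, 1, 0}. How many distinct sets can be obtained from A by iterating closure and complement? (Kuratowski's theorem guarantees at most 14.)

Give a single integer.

closure: X∖int(X∖A) = X∖{} = {2, 3, 5, 1, 4, 0}
Let k=closure and c=complement:
  1. A     = {2, 3, 1, 0}
  2. kA    = {2, 3, 5, 1, 4, 0}
  3. cA    = {5, 4}
  4. ckA   = {}
  5. kcA   = {5, 1, 4, 0}
  6. ckcA  = {2, 3}
— saturated at 6

6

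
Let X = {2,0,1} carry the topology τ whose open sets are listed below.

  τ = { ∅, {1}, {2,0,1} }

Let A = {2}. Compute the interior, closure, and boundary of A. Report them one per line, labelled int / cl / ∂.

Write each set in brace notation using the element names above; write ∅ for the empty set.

int(A) = ∅
cl(A)  = {2,0}
∂A     = {2,0}

opens ⊆ A: ∅; union → int = ∅
complement {0,1}; its interior {1}; cl(A) = X∖{1} = {2,0}
boundary = {2,0} ∖ ∅ = {2,0}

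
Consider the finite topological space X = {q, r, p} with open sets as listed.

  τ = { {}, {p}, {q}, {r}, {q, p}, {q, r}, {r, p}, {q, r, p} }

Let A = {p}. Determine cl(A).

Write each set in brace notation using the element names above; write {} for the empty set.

cl via duality: int({q, r}) = {q, r}, so X∖{q, r} = {p}

{p}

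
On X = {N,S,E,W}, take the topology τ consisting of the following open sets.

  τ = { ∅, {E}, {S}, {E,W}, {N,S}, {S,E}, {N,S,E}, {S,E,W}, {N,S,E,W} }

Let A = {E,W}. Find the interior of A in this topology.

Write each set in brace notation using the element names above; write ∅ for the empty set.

interior: largest open inside A is {E,W} (from ∅, {E}, {E,W})

{E,W}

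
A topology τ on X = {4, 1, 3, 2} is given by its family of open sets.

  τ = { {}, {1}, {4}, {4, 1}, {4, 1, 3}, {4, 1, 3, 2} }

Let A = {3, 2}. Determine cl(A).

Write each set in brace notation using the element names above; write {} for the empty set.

X∖A={4, 1}, int(X∖A)={4, 1}, hence cl(A)={3, 2}

{3, 2}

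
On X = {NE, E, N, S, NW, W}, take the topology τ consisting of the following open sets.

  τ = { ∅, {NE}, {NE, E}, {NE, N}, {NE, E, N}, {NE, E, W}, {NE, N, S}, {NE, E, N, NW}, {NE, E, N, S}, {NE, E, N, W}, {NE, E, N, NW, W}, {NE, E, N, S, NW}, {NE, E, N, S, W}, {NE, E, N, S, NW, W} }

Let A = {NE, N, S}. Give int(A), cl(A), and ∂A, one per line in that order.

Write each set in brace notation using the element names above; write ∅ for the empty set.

int(A) = {NE, N, S}
cl(A)  = {NE, E, N, S, NW, W}
∂A     = {E, NW, W}

opens ⊆ A: ∅, {NE}, {NE, N}, {NE, N, S}; union → int = {NE, N, S}
complement {E, NW, W}; its interior ∅; cl(A) = X∖∅ = {NE, E, N, S, NW, W}
boundary = {NE, E, N, S, NW, W} ∖ {NE, N, S} = {E, NW, W}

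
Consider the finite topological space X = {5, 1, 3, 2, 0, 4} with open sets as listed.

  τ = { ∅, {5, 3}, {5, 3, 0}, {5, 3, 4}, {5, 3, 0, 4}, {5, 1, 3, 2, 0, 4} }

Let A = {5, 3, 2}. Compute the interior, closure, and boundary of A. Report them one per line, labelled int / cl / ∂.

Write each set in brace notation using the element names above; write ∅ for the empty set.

opens ⊆ A: ∅, {5, 3}; union → int = {5, 3}
complement {1, 0, 4}; its interior ∅; cl(A) = X∖∅ = {5, 1, 3, 2, 0, 4}
boundary = {5, 1, 3, 2, 0, 4} ∖ {5, 3} = {1, 2, 0, 4}

int(A) = {5, 3}
cl(A)  = {5, 1, 3, 2, 0, 4}
∂A     = {1, 2, 0, 4}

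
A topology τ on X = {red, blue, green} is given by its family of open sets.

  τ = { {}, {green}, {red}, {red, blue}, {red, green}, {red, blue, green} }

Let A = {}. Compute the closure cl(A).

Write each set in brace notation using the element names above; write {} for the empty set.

{}

complement {red, blue, green}; its interior {red, blue, green}; cl(A) = X∖{red, blue, green} = {}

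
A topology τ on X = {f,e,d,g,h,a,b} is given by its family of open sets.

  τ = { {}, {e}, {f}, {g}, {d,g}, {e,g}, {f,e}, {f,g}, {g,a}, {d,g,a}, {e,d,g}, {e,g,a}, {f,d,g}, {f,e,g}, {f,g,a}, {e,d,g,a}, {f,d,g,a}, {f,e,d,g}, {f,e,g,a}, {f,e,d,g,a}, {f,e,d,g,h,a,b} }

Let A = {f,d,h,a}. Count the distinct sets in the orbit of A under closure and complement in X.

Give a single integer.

closure: X∖int(X∖A) = X∖{e,g} = {f,d,h,a,b}
Let k=closure and c=complement:
  1. A     = {f,d,h,a}
  2. kA    = {f,d,h,a,b}
  3. cA    = {e,g,b}
  4. ckA   = {e,g}
  5. kcA   = {e,d,g,h,a,b}
  6. ckcA  = {f}
  7. kckcA = {f,h,b}
  8. ckckcA = {e,d,g,a}
— saturated at 8

8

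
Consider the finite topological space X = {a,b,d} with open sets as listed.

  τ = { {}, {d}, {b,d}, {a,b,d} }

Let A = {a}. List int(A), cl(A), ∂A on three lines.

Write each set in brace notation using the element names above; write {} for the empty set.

U open, U⊆A: {}. int(A) = ⋃ = {}
X∖A={b,d}, int(X∖A)={b,d}, hence cl(A)={a}
∂A: remove int from cl → {a}

int(A) = {}
cl(A)  = {a}
∂A     = {a}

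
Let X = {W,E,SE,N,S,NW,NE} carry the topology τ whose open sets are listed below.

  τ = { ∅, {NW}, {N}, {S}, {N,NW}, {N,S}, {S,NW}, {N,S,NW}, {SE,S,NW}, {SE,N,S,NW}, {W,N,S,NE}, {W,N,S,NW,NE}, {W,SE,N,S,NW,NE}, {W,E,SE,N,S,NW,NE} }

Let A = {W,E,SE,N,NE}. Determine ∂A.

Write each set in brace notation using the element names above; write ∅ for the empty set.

{W,E,SE,NE}

open subsets of A: ∅, {N}; so int(A) = {N}
closure: X∖int(X∖A) = X∖{S,NW} = {W,E,SE,N,NE}
∂A = {W,E,SE,N,NE} minus {N} = {W,E,SE,NE}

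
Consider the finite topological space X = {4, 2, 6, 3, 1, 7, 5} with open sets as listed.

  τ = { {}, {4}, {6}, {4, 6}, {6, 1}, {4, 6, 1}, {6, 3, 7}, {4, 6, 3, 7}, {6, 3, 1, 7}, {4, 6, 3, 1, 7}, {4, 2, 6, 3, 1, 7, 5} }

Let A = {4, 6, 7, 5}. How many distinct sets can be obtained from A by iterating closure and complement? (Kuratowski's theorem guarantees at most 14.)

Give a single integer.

6

X∖A={2, 3, 1}, int(X∖A)={}, hence cl(A)={4, 2, 6, 3, 1, 7, 5}
Orbit (k=closure, c=complement):
  1. A     = {4, 6, 7, 5}
  2. kA    = {4, 2, 6, 3, 1, 7, 5}
  3. cA    = {2, 3, 1}
  4. ckA   = {}
  5. kcA   = {2, 3, 1, 7, 5}
  6. ckcA  = {4, 6}
(closed under both — stop)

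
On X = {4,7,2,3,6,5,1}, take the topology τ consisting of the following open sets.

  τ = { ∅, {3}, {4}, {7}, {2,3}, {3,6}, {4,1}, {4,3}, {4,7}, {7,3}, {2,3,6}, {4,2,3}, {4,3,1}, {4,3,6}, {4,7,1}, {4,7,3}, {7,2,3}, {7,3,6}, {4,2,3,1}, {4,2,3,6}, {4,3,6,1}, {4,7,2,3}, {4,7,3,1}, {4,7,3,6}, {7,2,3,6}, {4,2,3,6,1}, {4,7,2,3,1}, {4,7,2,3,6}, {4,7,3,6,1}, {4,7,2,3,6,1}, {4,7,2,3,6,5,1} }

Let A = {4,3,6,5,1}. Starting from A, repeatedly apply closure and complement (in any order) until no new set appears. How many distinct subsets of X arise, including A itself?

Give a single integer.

complement {7,2}; its interior {7}; cl(A) = X∖{7} = {4,2,3,6,5,1}
With k = closure, c = complement:
  1. A     = {4,3,6,5,1}
  2. kA    = {4,2,3,6,5,1}
  3. cA    = {7,2}
  4. ckA   = {7}
  5. kcA   = {7,2,5}
  6. kckA  = {7,5}
  7. ckcA  = {4,3,6,1}
  8. ckckA = {4,2,3,6,1}
k, c of each give nothing new

8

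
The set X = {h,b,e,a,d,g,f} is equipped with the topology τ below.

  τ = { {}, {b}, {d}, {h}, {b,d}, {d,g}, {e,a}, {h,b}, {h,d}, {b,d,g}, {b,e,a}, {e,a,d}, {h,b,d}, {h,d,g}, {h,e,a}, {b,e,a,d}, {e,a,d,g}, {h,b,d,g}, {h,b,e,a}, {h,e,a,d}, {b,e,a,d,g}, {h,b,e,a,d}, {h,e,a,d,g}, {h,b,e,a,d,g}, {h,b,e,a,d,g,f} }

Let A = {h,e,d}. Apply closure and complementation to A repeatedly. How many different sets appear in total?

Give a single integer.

complement {b,a,g,f}; its interior {b}; cl(A) = X∖{b} = {h,e,a,d,g,f}
With k = closure, c = complement:
  1. A     = {h,e,d}
  2. kA    = {h,e,a,d,g,f}
  3. cA    = {b,a,g,f}
  4. ckA   = {b}
  5. kcA   = {b,e,a,g,f}
  6. kckA  = {b,f}
  7. ckcA  = {h,d}
  8. ckckA = {h,e,a,d,g}
  9. kckcA = {h,d,g,f}
  10. ckckcA = {b,e,a}
  11. kckckcA = {b,e,a,f}
  12. ckckckcA = {h,d,g}
k, c of each give nothing new

12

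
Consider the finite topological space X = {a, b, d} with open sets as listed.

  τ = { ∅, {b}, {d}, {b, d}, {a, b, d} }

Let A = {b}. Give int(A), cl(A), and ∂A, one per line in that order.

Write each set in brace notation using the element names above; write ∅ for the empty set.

open subsets of A: ∅, {b}; so int(A) = {b}
closure: X∖int(X∖A) = X∖{d} = {a, b}
∂A = {a, b} minus {b} = {a}

int(A) = {b}
cl(A)  = {a, b}
∂A     = {a}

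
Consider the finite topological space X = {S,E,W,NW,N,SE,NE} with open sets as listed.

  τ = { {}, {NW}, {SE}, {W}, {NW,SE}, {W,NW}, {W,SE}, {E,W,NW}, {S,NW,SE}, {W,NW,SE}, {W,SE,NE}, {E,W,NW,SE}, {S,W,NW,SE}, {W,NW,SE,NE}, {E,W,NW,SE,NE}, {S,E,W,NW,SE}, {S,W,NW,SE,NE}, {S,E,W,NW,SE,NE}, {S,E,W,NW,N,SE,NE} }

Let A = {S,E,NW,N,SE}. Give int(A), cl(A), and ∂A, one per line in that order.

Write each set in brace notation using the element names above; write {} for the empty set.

opens ⊆ A: {}, {NW}, {SE}, {NW,SE}, {S,NW,SE}; union → int = {S,NW,SE}
complement {W,NE}; its interior {W}; cl(A) = X∖{W} = {S,E,NW,N,SE,NE}
boundary = {S,E,NW,N,SE,NE} ∖ {S,NW,SE} = {E,N,NE}

int(A) = {S,NW,SE}
cl(A)  = {S,E,NW,N,SE,NE}
∂A     = {E,N,NE}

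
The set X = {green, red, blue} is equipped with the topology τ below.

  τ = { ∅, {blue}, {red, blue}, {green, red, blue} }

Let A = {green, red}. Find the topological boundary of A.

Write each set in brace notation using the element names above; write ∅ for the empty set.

{green, red}

opens ⊆ A: ∅; union → int = ∅
complement {blue}; its interior {blue}; cl(A) = X∖{blue} = {green, red}
boundary = {green, red} ∖ ∅ = {green, red}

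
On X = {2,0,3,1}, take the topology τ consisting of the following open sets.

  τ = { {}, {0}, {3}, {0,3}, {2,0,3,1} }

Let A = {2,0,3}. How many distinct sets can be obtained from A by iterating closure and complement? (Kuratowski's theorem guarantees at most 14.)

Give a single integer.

6

closure: X∖int(X∖A) = X∖{} = {2,0,3,1}
Let k=closure and c=complement:
  1. A     = {2,0,3}
  2. kA    = {2,0,3,1}
  3. cA    = {1}
  4. ckA   = {}
  5. kcA   = {2,1}
  6. ckcA  = {0,3}
— saturated at 6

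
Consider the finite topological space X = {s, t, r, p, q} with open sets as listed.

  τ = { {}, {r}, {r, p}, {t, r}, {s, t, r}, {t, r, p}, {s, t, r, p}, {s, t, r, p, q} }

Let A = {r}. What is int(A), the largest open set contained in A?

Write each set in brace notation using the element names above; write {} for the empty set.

{r}

open subsets of A: {}, {r}; so int(A) = {r}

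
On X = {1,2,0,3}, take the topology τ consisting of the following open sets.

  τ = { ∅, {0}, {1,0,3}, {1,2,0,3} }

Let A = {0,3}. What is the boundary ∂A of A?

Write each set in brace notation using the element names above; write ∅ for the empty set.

{1,2,3}

interior: largest open inside A is {0} (from ∅, {0})
cl via duality: int({1,2}) = ∅, so X∖∅ = {1,2,0,3}
cl∖int = {1,2,3}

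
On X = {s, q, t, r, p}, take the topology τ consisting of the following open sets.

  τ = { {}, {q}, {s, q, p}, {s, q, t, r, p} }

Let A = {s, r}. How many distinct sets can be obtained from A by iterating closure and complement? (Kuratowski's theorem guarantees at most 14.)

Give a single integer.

6

X∖A={q, t, p}, int(X∖A)={q}, hence cl(A)={s, t, r, p}
Orbit (k=closure, c=complement):
  1. A     = {s, r}
  2. kA    = {s, t, r, p}
  3. cA    = {q, t, p}
  4. ckA   = {q}
  5. kcA   = {s, q, t, r, p}
  6. ckcA  = {}
(closed under both — stop)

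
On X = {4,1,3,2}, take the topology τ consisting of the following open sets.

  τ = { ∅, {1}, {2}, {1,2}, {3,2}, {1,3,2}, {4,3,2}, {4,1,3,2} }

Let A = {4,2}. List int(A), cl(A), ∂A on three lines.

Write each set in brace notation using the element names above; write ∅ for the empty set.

int(A) = {2}
cl(A)  = {4,3,2}
∂A     = {4,3}

interior: largest open inside A is {2} (from ∅, {2})
cl via duality: int({1,3}) = {1}, so X∖{1} = {4,3,2}
cl∖int = {4,3}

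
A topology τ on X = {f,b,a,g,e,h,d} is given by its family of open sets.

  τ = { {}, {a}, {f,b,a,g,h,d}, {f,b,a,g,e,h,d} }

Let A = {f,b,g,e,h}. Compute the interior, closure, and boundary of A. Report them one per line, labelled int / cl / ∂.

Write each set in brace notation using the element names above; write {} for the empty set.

int(A) = {}
cl(A)  = {f,b,g,e,h,d}
∂A     = {f,b,g,e,h,d}

open subsets of A: {}; so int(A) = {}
closure: X∖int(X∖A) = X∖{a} = {f,b,g,e,h,d}
∂A = {f,b,g,e,h,d} minus {} = {f,b,g,e,h,d}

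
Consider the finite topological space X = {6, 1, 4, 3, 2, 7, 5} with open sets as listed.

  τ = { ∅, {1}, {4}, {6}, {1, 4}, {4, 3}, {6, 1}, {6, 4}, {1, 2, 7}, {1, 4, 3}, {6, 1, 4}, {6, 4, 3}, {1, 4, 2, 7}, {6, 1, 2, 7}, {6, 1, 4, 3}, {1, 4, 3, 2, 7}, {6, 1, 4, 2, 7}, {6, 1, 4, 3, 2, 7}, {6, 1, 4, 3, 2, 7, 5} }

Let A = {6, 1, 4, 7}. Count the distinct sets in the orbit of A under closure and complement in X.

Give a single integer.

6

complement {3, 2, 5}; its interior ∅; cl(A) = X∖∅ = {6, 1, 4, 3, 2, 7, 5}
With k = closure, c = complement:
  1. A     = {6, 1, 4, 7}
  2. kA    = {6, 1, 4, 3, 2, 7, 5}
  3. cA    = {3, 2, 5}
  4. ckA   = ∅
  5. kcA   = {3, 2, 7, 5}
  6. ckcA  = {6, 1, 4}
k, c of each give nothing new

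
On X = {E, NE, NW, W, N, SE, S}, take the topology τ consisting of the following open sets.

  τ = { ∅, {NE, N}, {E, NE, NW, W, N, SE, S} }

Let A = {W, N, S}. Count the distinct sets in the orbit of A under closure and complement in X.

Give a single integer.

4

complement {E, NE, NW, SE}; its interior ∅; cl(A) = X∖∅ = {E, NE, NW, W, N, SE, S}
With k = closure, c = complement:
  1. A     = {W, N, S}
  2. kA    = {E, NE, NW, W, N, SE, S}
  3. cA    = {E, NE, NW, SE}
  4. ckA   = ∅
k, c of each give nothing new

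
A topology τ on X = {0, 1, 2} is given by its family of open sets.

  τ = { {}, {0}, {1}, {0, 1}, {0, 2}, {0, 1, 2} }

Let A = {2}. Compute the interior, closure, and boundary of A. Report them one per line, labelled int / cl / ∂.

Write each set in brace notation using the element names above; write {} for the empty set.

U open, U⊆A: {}. int(A) = ⋃ = {}
X∖A={0, 1}, int(X∖A)={0, 1}, hence cl(A)={2}
∂A: remove int from cl → {2}

int(A) = {}
cl(A)  = {2}
∂A     = {2}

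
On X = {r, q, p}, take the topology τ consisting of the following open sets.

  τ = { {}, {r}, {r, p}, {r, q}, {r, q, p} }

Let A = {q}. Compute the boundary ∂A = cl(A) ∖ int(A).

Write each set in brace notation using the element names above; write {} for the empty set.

{q}

U open, U⊆A: {}. int(A) = ⋃ = {}
X∖A={r, p}, int(X∖A)={r, p}, hence cl(A)={q}
∂A: remove int from cl → {q}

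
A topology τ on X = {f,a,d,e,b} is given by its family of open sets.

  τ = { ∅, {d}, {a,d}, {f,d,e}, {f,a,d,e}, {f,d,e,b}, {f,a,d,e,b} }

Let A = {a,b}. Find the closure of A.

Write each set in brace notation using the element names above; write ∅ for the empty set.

complement {f,d,e}; its interior {f,d,e}; cl(A) = X∖{f,d,e} = {a,b}

{a,b}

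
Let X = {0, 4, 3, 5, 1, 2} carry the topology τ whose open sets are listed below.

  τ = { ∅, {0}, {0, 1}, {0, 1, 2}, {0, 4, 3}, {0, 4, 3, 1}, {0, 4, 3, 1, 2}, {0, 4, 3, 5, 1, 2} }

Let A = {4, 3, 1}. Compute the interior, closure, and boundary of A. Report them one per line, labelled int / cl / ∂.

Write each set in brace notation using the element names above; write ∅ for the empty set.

U open, U⊆A: ∅. int(A) = ⋃ = ∅
X∖A={0, 5, 2}, int(X∖A)={0}, hence cl(A)={4, 3, 5, 1, 2}
∂A: remove int from cl → {4, 3, 5, 1, 2}

int(A) = ∅
cl(A)  = {4, 3, 5, 1, 2}
∂A     = {4, 3, 5, 1, 2}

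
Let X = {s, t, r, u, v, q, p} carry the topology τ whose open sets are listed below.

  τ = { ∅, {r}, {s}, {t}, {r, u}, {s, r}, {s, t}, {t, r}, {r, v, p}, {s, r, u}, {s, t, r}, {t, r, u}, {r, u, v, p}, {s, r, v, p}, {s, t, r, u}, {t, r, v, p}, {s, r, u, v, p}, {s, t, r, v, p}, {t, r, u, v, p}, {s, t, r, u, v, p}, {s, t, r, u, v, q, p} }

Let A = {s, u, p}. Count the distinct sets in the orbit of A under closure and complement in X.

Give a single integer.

8

closure: X∖int(X∖A) = X∖{t, r} = {s, u, v, q, p}
Let k=closure and c=complement:
  1. A     = {s, u, p}
  2. kA    = {s, u, v, q, p}
  3. cA    = {t, r, v, q}
  4. ckA   = {t, r}
  5. kcA   = {t, r, u, v, q, p}
  6. ckcA  = {s}
  7. kckcA = {s, q}
  8. ckckcA = {t, r, u, v, p}
— saturated at 8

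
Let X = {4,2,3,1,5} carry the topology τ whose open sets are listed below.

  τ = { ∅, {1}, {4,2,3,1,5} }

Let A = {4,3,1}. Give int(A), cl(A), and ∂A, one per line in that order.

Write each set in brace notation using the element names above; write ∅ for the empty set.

U open, U⊆A: ∅, {1}. int(A) = ⋃ = {1}
X∖A={2,5}, int(X∖A)=∅, hence cl(A)={4,2,3,1,5}
∂A: remove int from cl → {4,2,3,5}

int(A) = {1}
cl(A)  = {4,2,3,1,5}
∂A     = {4,2,3,5}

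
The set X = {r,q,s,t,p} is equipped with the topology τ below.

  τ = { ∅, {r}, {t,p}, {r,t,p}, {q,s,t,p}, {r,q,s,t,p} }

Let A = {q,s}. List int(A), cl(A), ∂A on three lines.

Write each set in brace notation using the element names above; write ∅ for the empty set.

int(A) = ∅
cl(A)  = {q,s}
∂A     = {q,s}

interior: largest open inside A is ∅ (from ∅)
cl via duality: int({r,t,p}) = {r,t,p}, so X∖{r,t,p} = {q,s}
cl∖int = {q,s}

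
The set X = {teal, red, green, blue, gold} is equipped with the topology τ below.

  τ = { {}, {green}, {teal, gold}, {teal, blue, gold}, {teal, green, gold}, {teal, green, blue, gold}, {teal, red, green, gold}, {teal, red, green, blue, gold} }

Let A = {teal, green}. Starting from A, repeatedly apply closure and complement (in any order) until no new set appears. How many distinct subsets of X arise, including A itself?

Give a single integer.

complement {red, blue, gold}; its interior {}; cl(A) = X∖{} = {teal, red, green, blue, gold}
With k = closure, c = complement:
  1. A     = {teal, green}
  2. kA    = {teal, red, green, blue, gold}
  3. cA    = {red, blue, gold}
  4. ckA   = {}
  5. kcA   = {teal, red, blue, gold}
  6. ckcA  = {green}
  7. kckcA = {red, green}
  8. ckckcA = {teal, blue, gold}
k, c of each give nothing new

8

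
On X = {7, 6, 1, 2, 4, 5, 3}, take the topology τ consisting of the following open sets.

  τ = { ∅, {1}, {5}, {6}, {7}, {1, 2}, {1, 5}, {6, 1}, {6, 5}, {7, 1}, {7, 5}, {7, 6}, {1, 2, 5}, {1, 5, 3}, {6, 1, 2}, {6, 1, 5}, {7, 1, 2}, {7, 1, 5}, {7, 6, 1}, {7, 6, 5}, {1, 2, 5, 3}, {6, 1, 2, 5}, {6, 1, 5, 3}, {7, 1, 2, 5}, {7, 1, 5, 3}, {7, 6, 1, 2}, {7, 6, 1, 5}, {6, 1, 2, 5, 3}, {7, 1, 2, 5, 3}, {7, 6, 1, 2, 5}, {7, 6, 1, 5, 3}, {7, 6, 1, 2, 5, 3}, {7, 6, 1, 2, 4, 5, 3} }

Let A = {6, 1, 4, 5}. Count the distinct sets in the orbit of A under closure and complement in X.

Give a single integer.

complement {7, 2, 3}; its interior {7}; cl(A) = X∖{7} = {6, 1, 2, 4, 5, 3}
With k = closure, c = complement:
  1. A     = {6, 1, 4, 5}
  2. kA    = {6, 1, 2, 4, 5, 3}
  3. cA    = {7, 2, 3}
  4. ckA   = {7}
  5. kcA   = {7, 2, 4, 3}
  6. kckA  = {7, 4}
  7. ckcA  = {6, 1, 5}
  8. ckckA = {6, 1, 2, 5, 3}
k, c of each give nothing new

8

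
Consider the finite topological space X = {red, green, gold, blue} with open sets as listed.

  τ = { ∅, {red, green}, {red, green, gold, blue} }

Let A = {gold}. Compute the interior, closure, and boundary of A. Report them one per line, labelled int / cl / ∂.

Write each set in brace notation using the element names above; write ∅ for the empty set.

opens ⊆ A: ∅; union → int = ∅
complement {red, green, blue}; its interior {red, green}; cl(A) = X∖{red, green} = {gold, blue}
boundary = {gold, blue} ∖ ∅ = {gold, blue}

int(A) = ∅
cl(A)  = {gold, blue}
∂A     = {gold, blue}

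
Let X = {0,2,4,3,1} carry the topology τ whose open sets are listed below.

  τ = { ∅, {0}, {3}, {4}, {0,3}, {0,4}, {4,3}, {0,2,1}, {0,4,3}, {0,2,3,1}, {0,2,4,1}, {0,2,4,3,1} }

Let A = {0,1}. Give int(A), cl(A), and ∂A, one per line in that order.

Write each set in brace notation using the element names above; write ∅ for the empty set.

U open, U⊆A: ∅, {0}. int(A) = ⋃ = {0}
X∖A={2,4,3}, int(X∖A)={4,3}, hence cl(A)={0,2,1}
∂A: remove int from cl → {2,1}

int(A) = {0}
cl(A)  = {0,2,1}
∂A     = {2,1}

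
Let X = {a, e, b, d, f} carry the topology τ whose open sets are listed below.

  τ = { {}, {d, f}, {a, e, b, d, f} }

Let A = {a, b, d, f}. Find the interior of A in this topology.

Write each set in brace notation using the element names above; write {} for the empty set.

open subsets of A: {}, {d, f}; so int(A) = {d, f}

{d, f}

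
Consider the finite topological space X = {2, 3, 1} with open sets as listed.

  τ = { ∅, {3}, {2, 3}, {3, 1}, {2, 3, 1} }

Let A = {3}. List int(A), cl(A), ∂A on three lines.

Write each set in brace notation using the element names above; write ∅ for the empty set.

U open, U⊆A: ∅, {3}. int(A) = ⋃ = {3}
X∖A={2, 1}, int(X∖A)=∅, hence cl(A)={2, 3, 1}
∂A: remove int from cl → {2, 1}

int(A) = {3}
cl(A)  = {2, 3, 1}
∂A     = {2, 1}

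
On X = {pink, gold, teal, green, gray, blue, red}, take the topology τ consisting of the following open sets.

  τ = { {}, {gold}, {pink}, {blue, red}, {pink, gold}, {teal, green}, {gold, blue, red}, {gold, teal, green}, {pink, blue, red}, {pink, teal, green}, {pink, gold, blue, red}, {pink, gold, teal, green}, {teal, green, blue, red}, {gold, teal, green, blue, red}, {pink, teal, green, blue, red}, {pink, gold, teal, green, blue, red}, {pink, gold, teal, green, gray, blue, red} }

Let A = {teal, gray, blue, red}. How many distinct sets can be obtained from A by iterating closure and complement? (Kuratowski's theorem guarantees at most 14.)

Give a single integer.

10

complement {pink, gold, green}; its interior {pink, gold}; cl(A) = X∖{pink, gold} = {teal, green, gray, blue, red}
With k = closure, c = complement:
  1. A     = {teal, gray, blue, red}
  2. kA    = {teal, green, gray, blue, red}
  3. cA    = {pink, gold, green}
  4. ckA   = {pink, gold}
  5. kcA   = {pink, gold, teal, green, gray}
  6. kckA  = {pink, gold, gray}
  7. ckcA  = {blue, red}
  8. ckckA = {teal, green, blue, red}
  9. kckcA = {gray, blue, red}
  10. ckckcA = {pink, gold, teal, green}
k, c of each give nothing new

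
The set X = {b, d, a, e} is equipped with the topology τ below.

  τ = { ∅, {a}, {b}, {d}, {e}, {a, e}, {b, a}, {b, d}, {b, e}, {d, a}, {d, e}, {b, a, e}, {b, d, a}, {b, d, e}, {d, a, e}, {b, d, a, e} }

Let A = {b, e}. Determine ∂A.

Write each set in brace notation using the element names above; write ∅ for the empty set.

∅

opens ⊆ A: ∅, {b}, {e}, {b, e}; union → int = {b, e}
complement {d, a}; its interior {d, a}; cl(A) = X∖{d, a} = {b, e}
boundary = {b, e} ∖ {b, e} = ∅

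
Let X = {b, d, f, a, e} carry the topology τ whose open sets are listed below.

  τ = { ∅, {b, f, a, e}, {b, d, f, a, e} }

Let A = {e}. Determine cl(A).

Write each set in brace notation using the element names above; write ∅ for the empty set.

cl via duality: int({b, d, f, a}) = ∅, so X∖∅ = {b, d, f, a, e}

{b, d, f, a, e}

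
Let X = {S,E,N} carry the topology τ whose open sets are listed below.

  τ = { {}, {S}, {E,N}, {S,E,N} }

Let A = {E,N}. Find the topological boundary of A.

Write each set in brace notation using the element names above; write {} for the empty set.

interior: largest open inside A is {E,N} (from {}, {E,N})
cl via duality: int({S}) = {S}, so X∖{S} = {E,N}
cl∖int = {}

{}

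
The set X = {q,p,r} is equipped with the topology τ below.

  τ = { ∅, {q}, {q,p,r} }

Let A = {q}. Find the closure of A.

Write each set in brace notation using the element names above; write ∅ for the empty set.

{q,p,r}

closure: X∖int(X∖A) = X∖∅ = {q,p,r}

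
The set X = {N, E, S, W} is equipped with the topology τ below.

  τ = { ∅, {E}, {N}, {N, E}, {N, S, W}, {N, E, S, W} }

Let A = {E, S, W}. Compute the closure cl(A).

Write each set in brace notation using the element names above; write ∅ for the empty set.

closure: X∖int(X∖A) = X∖{N} = {E, S, W}

{E, S, W}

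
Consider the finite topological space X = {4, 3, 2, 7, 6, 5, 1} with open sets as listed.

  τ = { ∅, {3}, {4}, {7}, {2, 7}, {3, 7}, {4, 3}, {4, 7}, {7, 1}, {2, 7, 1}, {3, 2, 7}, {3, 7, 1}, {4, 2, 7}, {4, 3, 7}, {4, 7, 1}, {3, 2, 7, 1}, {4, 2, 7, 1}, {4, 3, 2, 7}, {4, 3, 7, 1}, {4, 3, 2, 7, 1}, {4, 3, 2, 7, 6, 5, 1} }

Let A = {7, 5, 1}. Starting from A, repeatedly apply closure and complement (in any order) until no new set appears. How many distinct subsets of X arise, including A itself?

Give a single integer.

X∖A={4, 3, 2, 6}, int(X∖A)={4, 3}, hence cl(A)={2, 7, 6, 5, 1}
Orbit (k=closure, c=complement):
  1. A     = {7, 5, 1}
  2. kA    = {2, 7, 6, 5, 1}
  3. cA    = {4, 3, 2, 6}
  4. ckA   = {4, 3}
  5. kcA   = {4, 3, 2, 6, 5}
  6. kckA  = {4, 3, 6, 5}
  7. ckcA  = {7, 1}
  8. ckckA = {2, 7, 1}
(closed under both — stop)

8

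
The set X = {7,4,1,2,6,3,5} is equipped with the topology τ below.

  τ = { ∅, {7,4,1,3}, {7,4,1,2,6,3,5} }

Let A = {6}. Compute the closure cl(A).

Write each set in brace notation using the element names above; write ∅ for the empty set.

X∖A={7,4,1,2,3,5}, int(X∖A)={7,4,1,3}, hence cl(A)={2,6,5}

{2,6,5}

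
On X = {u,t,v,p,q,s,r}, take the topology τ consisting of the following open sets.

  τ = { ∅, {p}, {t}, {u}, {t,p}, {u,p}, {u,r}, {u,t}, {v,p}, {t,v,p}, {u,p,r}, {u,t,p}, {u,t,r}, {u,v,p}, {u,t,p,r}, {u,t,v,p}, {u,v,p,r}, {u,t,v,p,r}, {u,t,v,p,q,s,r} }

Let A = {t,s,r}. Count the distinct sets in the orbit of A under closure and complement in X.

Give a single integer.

X∖A={u,v,p,q}, int(X∖A)={u,v,p}, hence cl(A)={t,q,s,r}
Orbit (k=closure, c=complement):
  1. A     = {t,s,r}
  2. kA    = {t,q,s,r}
  3. cA    = {u,v,p,q}
  4. ckA   = {u,v,p}
  5. kcA   = {u,v,p,q,s,r}
  6. ckcA  = {t}
  7. kckcA = {t,q,s}
  8. ckckcA = {u,v,p,r}
(closed under both — stop)

8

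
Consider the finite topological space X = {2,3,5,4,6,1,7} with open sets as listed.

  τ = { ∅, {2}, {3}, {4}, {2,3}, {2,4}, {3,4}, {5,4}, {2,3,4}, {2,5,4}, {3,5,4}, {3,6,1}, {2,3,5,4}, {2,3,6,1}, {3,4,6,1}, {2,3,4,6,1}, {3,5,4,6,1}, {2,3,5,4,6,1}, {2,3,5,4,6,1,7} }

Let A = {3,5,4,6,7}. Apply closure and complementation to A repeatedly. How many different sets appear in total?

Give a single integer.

8

cl via duality: int({2,1}) = {2}, so X∖{2} = {3,5,4,6,1,7}
Write k for closure, c for complement:
  1. A     = {3,5,4,6,7}
  2. kA    = {3,5,4,6,1,7}
  3. cA    = {2,1}
  4. ckA   = {2}
  5. kcA   = {2,6,1,7}
  6. kckA  = {2,7}
  7. ckcA  = {3,5,4}
  8. ckckA = {3,5,4,6,1}
applying k or c yields no new set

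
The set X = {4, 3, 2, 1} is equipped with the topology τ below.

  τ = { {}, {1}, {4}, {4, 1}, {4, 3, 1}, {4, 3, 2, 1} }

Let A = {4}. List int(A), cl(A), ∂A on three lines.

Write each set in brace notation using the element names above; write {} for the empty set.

open subsets of A: {}, {4}; so int(A) = {4}
closure: X∖int(X∖A) = X∖{1} = {4, 3, 2}
∂A = {4, 3, 2} minus {4} = {3, 2}

int(A) = {4}
cl(A)  = {4, 3, 2}
∂A     = {3, 2}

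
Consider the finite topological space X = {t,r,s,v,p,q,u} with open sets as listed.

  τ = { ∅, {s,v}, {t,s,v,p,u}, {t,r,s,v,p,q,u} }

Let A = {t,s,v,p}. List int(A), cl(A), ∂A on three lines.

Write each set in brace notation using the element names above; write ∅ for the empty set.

int(A) = {s,v}
cl(A)  = {t,r,s,v,p,q,u}
∂A     = {t,r,p,q,u}

interior: largest open inside A is {s,v} (from ∅, {s,v})
cl via duality: int({r,q,u}) = ∅, so X∖∅ = {t,r,s,v,p,q,u}
cl∖int = {t,r,p,q,u}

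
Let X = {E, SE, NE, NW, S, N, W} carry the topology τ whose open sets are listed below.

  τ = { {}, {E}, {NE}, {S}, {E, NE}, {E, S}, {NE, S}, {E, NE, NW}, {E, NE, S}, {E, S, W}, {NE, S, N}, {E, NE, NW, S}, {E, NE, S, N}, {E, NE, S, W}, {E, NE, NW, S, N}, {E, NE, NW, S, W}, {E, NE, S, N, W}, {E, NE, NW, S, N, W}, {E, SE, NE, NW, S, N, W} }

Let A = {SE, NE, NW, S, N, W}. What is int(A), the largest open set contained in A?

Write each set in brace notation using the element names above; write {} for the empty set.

opens ⊆ A: {}, {S}, {NE}, {NE, S}, {NE, S, N}; union → int = {NE, S, N}

{NE, S, N}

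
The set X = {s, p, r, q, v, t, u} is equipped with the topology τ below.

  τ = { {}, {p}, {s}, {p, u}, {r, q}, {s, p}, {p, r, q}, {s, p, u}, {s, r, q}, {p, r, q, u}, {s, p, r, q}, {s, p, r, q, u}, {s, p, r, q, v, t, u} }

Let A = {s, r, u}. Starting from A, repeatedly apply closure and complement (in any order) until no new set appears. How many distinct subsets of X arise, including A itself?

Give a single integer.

12

complement {p, q, v, t}; its interior {p}; cl(A) = X∖{p} = {s, r, q, v, t, u}
With k = closure, c = complement:
  1. A     = {s, r, u}
  2. kA    = {s, r, q, v, t, u}
  3. cA    = {p, q, v, t}
  4. ckA   = {p}
  5. kcA   = {p, r, q, v, t, u}
  6. kckA  = {p, v, t, u}
  7. ckcA  = {s}
  8. ckckA = {s, r, q}
  9. kckcA = {s, v, t}
  10. kckckA = {s, r, q, v, t}
  11. ckckcA = {p, r, q, u}
  12. ckckckA = {p, u}
k, c of each give nothing new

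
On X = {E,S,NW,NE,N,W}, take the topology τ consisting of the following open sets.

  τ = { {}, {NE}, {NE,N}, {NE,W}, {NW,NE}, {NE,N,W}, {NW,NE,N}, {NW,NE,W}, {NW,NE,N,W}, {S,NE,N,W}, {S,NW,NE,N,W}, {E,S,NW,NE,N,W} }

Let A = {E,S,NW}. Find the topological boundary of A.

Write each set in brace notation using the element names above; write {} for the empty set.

interior: largest open inside A is {} (from {})
cl via duality: int({NE,N,W}) = {NE,N,W}, so X∖{NE,N,W} = {E,S,NW}
cl∖int = {E,S,NW}

{E,S,NW}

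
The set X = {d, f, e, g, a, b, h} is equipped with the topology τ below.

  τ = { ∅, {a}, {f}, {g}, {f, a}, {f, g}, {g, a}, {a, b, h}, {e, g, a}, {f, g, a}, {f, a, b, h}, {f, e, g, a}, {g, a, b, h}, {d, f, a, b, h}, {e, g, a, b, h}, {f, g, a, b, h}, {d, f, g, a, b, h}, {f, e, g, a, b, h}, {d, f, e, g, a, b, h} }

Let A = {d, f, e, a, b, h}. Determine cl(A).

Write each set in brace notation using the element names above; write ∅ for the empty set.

{d, f, e, a, b, h}

cl via duality: int({g}) = {g}, so X∖{g} = {d, f, e, a, b, h}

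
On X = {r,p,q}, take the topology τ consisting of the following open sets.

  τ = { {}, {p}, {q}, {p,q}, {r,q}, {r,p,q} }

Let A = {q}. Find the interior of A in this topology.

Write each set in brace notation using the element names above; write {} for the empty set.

{q}

U open, U⊆A: {}, {q}. int(A) = ⋃ = {q}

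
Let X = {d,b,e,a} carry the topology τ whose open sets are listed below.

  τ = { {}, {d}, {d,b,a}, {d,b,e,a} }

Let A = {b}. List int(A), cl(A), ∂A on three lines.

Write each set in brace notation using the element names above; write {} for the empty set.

interior: largest open inside A is {} (from {})
cl via duality: int({d,e,a}) = {d}, so X∖{d} = {b,e,a}
cl∖int = {b,e,a}

int(A) = {}
cl(A)  = {b,e,a}
∂A     = {b,e,a}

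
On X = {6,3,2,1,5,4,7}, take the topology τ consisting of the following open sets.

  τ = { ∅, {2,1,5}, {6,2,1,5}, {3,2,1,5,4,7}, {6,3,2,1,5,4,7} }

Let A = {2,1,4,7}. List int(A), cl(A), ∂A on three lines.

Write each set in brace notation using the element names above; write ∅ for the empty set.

open subsets of A: ∅; so int(A) = ∅
closure: X∖int(X∖A) = X∖∅ = {6,3,2,1,5,4,7}
∂A = {6,3,2,1,5,4,7} minus ∅ = {6,3,2,1,5,4,7}

int(A) = ∅
cl(A)  = {6,3,2,1,5,4,7}
∂A     = {6,3,2,1,5,4,7}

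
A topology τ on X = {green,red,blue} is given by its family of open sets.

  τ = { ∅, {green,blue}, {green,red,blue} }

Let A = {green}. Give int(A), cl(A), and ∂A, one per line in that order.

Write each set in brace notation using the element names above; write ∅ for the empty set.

opens ⊆ A: ∅; union → int = ∅
complement {red,blue}; its interior ∅; cl(A) = X∖∅ = {green,red,blue}
boundary = {green,red,blue} ∖ ∅ = {green,red,blue}

int(A) = ∅
cl(A)  = {green,red,blue}
∂A     = {green,red,blue}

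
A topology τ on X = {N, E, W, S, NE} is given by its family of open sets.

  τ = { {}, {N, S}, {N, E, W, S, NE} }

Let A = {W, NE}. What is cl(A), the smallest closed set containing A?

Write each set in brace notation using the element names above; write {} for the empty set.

cl via duality: int({N, E, S}) = {N, S}, so X∖{N, S} = {E, W, NE}

{E, W, NE}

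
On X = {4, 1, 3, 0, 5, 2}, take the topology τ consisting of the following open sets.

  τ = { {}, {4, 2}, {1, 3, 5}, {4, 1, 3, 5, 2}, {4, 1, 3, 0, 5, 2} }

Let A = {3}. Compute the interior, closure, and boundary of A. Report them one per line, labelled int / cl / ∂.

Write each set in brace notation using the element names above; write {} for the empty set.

U open, U⊆A: {}. int(A) = ⋃ = {}
X∖A={4, 1, 0, 5, 2}, int(X∖A)={4, 2}, hence cl(A)={1, 3, 0, 5}
∂A: remove int from cl → {1, 3, 0, 5}

int(A) = {}
cl(A)  = {1, 3, 0, 5}
∂A     = {1, 3, 0, 5}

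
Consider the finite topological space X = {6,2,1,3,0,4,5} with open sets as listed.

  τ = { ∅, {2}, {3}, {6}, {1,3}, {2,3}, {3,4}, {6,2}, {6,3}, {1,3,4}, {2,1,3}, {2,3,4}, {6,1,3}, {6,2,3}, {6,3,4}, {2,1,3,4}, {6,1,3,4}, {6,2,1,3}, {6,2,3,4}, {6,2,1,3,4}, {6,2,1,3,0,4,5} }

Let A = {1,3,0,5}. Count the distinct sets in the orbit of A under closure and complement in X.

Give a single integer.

8

complement {6,2,4}; its interior {6,2}; cl(A) = X∖{6,2} = {1,3,0,4,5}
With k = closure, c = complement:
  1. A     = {1,3,0,5}
  2. kA    = {1,3,0,4,5}
  3. cA    = {6,2,4}
  4. ckA   = {6,2}
  5. kcA   = {6,2,0,4,5}
  6. kckA  = {6,2,0,5}
  7. ckcA  = {1,3}
  8. ckckA = {1,3,4}
k, c of each give nothing new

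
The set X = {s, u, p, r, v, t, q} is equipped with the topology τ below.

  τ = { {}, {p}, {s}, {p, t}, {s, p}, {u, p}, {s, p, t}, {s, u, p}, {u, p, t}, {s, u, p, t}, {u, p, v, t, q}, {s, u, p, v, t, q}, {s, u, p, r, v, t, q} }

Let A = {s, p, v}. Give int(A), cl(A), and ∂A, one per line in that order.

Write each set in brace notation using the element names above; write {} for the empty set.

interior: largest open inside A is {s, p} (from {}, {s}, {p}, {s, p})
cl via duality: int({u, r, t, q}) = {}, so X∖{} = {s, u, p, r, v, t, q}
cl∖int = {u, r, v, t, q}

int(A) = {s, p}
cl(A)  = {s, u, p, r, v, t, q}
∂A     = {u, r, v, t, q}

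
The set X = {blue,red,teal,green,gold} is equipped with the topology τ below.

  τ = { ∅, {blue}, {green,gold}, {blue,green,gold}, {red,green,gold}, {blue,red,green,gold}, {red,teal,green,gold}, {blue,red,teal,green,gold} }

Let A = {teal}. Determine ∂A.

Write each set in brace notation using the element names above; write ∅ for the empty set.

open subsets of A: ∅; so int(A) = ∅
closure: X∖int(X∖A) = X∖{blue,red,green,gold} = {teal}
∂A = {teal} minus ∅ = {teal}

{teal}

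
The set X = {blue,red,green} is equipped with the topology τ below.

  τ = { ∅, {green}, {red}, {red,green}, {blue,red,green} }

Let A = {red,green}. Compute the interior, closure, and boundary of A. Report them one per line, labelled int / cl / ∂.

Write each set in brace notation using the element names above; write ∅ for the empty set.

int(A) = {red,green}
cl(A)  = {blue,red,green}
∂A     = {blue}

interior: largest open inside A is {red,green} (from ∅, {red}, {green}, {red,green})
cl via duality: int({blue}) = ∅, so X∖∅ = {blue,red,green}
cl∖int = {blue}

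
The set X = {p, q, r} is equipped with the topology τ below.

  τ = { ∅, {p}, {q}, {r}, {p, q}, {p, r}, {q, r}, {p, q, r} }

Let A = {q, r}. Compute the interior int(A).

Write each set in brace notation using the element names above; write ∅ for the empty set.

{q, r}

U open, U⊆A: ∅, {q}, {r}, {q, r}. int(A) = ⋃ = {q, r}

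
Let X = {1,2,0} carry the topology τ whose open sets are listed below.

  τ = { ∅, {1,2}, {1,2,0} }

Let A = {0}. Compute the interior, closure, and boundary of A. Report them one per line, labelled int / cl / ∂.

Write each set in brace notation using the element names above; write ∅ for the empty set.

int(A) = ∅
cl(A)  = {0}
∂A     = {0}

opens ⊆ A: ∅; union → int = ∅
complement {1,2}; its interior {1,2}; cl(A) = X∖{1,2} = {0}
boundary = {0} ∖ ∅ = {0}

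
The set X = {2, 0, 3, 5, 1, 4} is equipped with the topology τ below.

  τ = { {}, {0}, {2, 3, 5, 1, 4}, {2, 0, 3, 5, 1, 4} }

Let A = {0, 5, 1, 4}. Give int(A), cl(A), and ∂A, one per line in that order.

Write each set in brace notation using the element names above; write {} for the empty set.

int(A) = {0}
cl(A)  = {2, 0, 3, 5, 1, 4}
∂A     = {2, 3, 5, 1, 4}

opens ⊆ A: {}, {0}; union → int = {0}
complement {2, 3}; its interior {}; cl(A) = X∖{} = {2, 0, 3, 5, 1, 4}
boundary = {2, 0, 3, 5, 1, 4} ∖ {0} = {2, 3, 5, 1, 4}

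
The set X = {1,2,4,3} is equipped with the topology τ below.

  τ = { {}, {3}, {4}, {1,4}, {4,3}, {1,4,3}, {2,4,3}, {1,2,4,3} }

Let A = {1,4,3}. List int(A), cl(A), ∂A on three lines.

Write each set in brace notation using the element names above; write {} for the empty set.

int(A) = {1,4,3}
cl(A)  = {1,2,4,3}
∂A     = {2}

opens ⊆ A: {}, {4}, {3}, {4,3}, {1,4}, {1,4,3}; union → int = {1,4,3}
complement {2}; its interior {}; cl(A) = X∖{} = {1,2,4,3}
boundary = {1,2,4,3} ∖ {1,4,3} = {2}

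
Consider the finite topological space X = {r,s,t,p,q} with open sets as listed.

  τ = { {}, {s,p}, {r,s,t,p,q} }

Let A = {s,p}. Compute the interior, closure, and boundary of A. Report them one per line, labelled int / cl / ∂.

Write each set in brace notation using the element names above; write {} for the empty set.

U open, U⊆A: {}, {s,p}. int(A) = ⋃ = {s,p}
X∖A={r,t,q}, int(X∖A)={}, hence cl(A)={r,s,t,p,q}
∂A: remove int from cl → {r,t,q}

int(A) = {s,p}
cl(A)  = {r,s,t,p,q}
∂A     = {r,t,q}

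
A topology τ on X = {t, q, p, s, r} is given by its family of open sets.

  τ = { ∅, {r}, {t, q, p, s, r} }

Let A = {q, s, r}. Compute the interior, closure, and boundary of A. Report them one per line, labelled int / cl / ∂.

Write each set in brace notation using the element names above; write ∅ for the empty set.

open subsets of A: ∅, {r}; so int(A) = {r}
closure: X∖int(X∖A) = X∖∅ = {t, q, p, s, r}
∂A = {t, q, p, s, r} minus {r} = {t, q, p, s}

int(A) = {r}
cl(A)  = {t, q, p, s, r}
∂A     = {t, q, p, s}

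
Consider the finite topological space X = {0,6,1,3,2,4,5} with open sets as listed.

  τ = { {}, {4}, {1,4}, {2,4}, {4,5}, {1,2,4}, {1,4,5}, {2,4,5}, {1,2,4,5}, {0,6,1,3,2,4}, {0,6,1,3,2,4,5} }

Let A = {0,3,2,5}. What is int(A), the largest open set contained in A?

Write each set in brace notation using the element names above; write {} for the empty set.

opens ⊆ A: {}; union → int = {}

{}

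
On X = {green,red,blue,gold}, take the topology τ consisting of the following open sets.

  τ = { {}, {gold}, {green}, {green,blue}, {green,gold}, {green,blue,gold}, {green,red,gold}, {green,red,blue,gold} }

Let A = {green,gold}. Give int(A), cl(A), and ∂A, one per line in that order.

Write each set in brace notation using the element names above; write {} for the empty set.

int(A) = {green,gold}
cl(A)  = {green,red,blue,gold}
∂A     = {red,blue}

U open, U⊆A: {}, {gold}, {green}, {green,gold}. int(A) = ⋃ = {green,gold}
X∖A={red,blue}, int(X∖A)={}, hence cl(A)={green,red,blue,gold}
∂A: remove int from cl → {red,blue}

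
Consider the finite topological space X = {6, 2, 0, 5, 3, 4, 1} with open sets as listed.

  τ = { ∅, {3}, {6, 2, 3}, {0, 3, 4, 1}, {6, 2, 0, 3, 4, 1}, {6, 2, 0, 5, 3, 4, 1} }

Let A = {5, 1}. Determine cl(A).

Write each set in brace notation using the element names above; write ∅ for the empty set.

{0, 5, 4, 1}

cl via duality: int({6, 2, 0, 3, 4}) = {6, 2, 3}, so X∖{6, 2, 3} = {0, 5, 4, 1}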